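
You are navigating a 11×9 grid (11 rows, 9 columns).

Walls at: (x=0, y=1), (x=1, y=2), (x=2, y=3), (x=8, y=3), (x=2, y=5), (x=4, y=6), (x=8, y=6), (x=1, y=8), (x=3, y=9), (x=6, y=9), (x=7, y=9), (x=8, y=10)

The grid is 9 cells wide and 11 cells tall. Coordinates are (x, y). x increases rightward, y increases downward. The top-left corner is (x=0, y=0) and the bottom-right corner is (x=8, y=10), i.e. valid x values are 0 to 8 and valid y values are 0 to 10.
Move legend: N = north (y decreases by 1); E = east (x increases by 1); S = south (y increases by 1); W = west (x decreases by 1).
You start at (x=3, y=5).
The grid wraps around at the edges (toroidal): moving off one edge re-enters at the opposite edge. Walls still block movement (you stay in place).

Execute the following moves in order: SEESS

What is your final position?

Answer: Final position: (x=3, y=8)

Derivation:
Start: (x=3, y=5)
  S (south): (x=3, y=5) -> (x=3, y=6)
  E (east): blocked, stay at (x=3, y=6)
  E (east): blocked, stay at (x=3, y=6)
  S (south): (x=3, y=6) -> (x=3, y=7)
  S (south): (x=3, y=7) -> (x=3, y=8)
Final: (x=3, y=8)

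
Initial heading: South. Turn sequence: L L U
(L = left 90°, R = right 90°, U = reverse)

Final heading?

Answer: Final heading: South

Derivation:
Start: South
  L (left (90° counter-clockwise)) -> East
  L (left (90° counter-clockwise)) -> North
  U (U-turn (180°)) -> South
Final: South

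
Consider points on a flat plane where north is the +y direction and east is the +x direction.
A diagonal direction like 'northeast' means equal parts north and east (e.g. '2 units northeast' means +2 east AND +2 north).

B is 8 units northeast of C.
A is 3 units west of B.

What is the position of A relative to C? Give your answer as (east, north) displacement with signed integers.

Place C at the origin (east=0, north=0).
  B is 8 units northeast of C: delta (east=+8, north=+8); B at (east=8, north=8).
  A is 3 units west of B: delta (east=-3, north=+0); A at (east=5, north=8).
Therefore A relative to C: (east=5, north=8).

Answer: A is at (east=5, north=8) relative to C.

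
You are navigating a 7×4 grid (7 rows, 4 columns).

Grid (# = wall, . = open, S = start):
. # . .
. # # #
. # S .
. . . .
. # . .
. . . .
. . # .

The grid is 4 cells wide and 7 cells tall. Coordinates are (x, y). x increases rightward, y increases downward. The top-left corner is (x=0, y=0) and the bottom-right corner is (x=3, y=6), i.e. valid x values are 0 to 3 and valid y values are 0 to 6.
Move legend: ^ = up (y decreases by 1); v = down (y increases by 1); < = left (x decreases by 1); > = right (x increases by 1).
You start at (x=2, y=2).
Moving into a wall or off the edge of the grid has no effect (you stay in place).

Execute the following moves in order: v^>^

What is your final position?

Answer: Final position: (x=3, y=2)

Derivation:
Start: (x=2, y=2)
  v (down): (x=2, y=2) -> (x=2, y=3)
  ^ (up): (x=2, y=3) -> (x=2, y=2)
  > (right): (x=2, y=2) -> (x=3, y=2)
  ^ (up): blocked, stay at (x=3, y=2)
Final: (x=3, y=2)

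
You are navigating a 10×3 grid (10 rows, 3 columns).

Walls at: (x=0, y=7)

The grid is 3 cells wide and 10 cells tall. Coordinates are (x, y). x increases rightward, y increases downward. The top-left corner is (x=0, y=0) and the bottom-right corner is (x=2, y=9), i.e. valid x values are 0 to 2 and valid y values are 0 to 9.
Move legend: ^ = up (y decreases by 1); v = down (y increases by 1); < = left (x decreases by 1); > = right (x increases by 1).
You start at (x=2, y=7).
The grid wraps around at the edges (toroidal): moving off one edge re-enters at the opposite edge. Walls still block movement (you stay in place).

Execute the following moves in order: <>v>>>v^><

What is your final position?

Answer: Final position: (x=2, y=8)

Derivation:
Start: (x=2, y=7)
  < (left): (x=2, y=7) -> (x=1, y=7)
  > (right): (x=1, y=7) -> (x=2, y=7)
  v (down): (x=2, y=7) -> (x=2, y=8)
  > (right): (x=2, y=8) -> (x=0, y=8)
  > (right): (x=0, y=8) -> (x=1, y=8)
  > (right): (x=1, y=8) -> (x=2, y=8)
  v (down): (x=2, y=8) -> (x=2, y=9)
  ^ (up): (x=2, y=9) -> (x=2, y=8)
  > (right): (x=2, y=8) -> (x=0, y=8)
  < (left): (x=0, y=8) -> (x=2, y=8)
Final: (x=2, y=8)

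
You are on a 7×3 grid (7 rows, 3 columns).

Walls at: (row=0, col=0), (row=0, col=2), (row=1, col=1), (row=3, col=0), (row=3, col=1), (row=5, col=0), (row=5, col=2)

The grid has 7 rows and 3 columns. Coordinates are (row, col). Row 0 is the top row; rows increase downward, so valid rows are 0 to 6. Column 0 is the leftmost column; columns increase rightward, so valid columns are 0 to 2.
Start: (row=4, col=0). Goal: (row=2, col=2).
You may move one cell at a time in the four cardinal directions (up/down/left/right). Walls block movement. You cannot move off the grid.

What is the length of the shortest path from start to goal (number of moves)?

Answer: Shortest path length: 4

Derivation:
BFS from (row=4, col=0) until reaching (row=2, col=2):
  Distance 0: (row=4, col=0)
  Distance 1: (row=4, col=1)
  Distance 2: (row=4, col=2), (row=5, col=1)
  Distance 3: (row=3, col=2), (row=6, col=1)
  Distance 4: (row=2, col=2), (row=6, col=0), (row=6, col=2)  <- goal reached here
One shortest path (4 moves): (row=4, col=0) -> (row=4, col=1) -> (row=4, col=2) -> (row=3, col=2) -> (row=2, col=2)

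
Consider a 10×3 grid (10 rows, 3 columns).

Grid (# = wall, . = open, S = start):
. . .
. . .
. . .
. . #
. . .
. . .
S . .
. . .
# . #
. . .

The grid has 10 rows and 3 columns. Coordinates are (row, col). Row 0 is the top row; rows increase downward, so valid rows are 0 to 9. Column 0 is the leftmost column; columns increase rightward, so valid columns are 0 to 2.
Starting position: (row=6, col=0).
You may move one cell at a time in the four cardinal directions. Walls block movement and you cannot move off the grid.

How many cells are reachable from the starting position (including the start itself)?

Answer: Reachable cells: 27

Derivation:
BFS flood-fill from (row=6, col=0):
  Distance 0: (row=6, col=0)
  Distance 1: (row=5, col=0), (row=6, col=1), (row=7, col=0)
  Distance 2: (row=4, col=0), (row=5, col=1), (row=6, col=2), (row=7, col=1)
  Distance 3: (row=3, col=0), (row=4, col=1), (row=5, col=2), (row=7, col=2), (row=8, col=1)
  Distance 4: (row=2, col=0), (row=3, col=1), (row=4, col=2), (row=9, col=1)
  Distance 5: (row=1, col=0), (row=2, col=1), (row=9, col=0), (row=9, col=2)
  Distance 6: (row=0, col=0), (row=1, col=1), (row=2, col=2)
  Distance 7: (row=0, col=1), (row=1, col=2)
  Distance 8: (row=0, col=2)
Total reachable: 27 (grid has 27 open cells total)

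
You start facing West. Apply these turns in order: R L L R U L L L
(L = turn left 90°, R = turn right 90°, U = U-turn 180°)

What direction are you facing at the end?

Answer: Final heading: South

Derivation:
Start: West
  R (right (90° clockwise)) -> North
  L (left (90° counter-clockwise)) -> West
  L (left (90° counter-clockwise)) -> South
  R (right (90° clockwise)) -> West
  U (U-turn (180°)) -> East
  L (left (90° counter-clockwise)) -> North
  L (left (90° counter-clockwise)) -> West
  L (left (90° counter-clockwise)) -> South
Final: South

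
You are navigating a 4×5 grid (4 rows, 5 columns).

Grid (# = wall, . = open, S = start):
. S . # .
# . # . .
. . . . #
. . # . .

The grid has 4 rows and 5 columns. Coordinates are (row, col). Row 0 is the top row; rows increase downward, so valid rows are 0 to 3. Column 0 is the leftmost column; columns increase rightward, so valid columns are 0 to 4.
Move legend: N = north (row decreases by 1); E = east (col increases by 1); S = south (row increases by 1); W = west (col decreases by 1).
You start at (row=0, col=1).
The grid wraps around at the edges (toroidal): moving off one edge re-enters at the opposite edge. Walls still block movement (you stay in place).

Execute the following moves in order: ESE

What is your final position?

Answer: Final position: (row=0, col=2)

Derivation:
Start: (row=0, col=1)
  E (east): (row=0, col=1) -> (row=0, col=2)
  S (south): blocked, stay at (row=0, col=2)
  E (east): blocked, stay at (row=0, col=2)
Final: (row=0, col=2)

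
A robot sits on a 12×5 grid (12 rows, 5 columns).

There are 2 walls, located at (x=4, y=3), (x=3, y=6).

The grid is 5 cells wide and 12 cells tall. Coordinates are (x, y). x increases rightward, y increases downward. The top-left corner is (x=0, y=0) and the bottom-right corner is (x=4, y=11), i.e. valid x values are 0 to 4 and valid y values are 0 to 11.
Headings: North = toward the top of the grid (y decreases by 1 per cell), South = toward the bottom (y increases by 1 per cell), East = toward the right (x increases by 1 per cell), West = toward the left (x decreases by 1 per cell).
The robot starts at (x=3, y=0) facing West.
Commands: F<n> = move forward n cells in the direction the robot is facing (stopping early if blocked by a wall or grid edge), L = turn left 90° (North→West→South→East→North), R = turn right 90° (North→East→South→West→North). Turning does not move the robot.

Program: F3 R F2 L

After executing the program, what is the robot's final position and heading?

Start: (x=3, y=0), facing West
  F3: move forward 3, now at (x=0, y=0)
  R: turn right, now facing North
  F2: move forward 0/2 (blocked), now at (x=0, y=0)
  L: turn left, now facing West
Final: (x=0, y=0), facing West

Answer: Final position: (x=0, y=0), facing West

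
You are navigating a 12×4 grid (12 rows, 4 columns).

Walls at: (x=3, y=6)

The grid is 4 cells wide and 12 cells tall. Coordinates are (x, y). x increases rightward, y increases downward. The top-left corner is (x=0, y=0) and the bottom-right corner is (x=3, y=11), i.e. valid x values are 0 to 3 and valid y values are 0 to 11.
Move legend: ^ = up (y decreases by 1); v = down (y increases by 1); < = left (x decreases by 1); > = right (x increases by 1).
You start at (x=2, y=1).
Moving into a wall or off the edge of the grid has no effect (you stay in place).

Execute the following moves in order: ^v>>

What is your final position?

Answer: Final position: (x=3, y=1)

Derivation:
Start: (x=2, y=1)
  ^ (up): (x=2, y=1) -> (x=2, y=0)
  v (down): (x=2, y=0) -> (x=2, y=1)
  > (right): (x=2, y=1) -> (x=3, y=1)
  > (right): blocked, stay at (x=3, y=1)
Final: (x=3, y=1)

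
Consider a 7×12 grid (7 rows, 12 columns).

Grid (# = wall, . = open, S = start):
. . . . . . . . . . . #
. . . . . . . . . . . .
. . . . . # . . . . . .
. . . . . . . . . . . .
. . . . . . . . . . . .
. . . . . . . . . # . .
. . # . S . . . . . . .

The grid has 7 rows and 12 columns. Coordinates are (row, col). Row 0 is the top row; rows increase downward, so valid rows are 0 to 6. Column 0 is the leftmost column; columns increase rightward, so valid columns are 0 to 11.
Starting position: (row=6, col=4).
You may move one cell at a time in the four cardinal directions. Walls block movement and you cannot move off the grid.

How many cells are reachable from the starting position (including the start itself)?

Answer: Reachable cells: 80

Derivation:
BFS flood-fill from (row=6, col=4):
  Distance 0: (row=6, col=4)
  Distance 1: (row=5, col=4), (row=6, col=3), (row=6, col=5)
  Distance 2: (row=4, col=4), (row=5, col=3), (row=5, col=5), (row=6, col=6)
  Distance 3: (row=3, col=4), (row=4, col=3), (row=4, col=5), (row=5, col=2), (row=5, col=6), (row=6, col=7)
  Distance 4: (row=2, col=4), (row=3, col=3), (row=3, col=5), (row=4, col=2), (row=4, col=6), (row=5, col=1), (row=5, col=7), (row=6, col=8)
  Distance 5: (row=1, col=4), (row=2, col=3), (row=3, col=2), (row=3, col=6), (row=4, col=1), (row=4, col=7), (row=5, col=0), (row=5, col=8), (row=6, col=1), (row=6, col=9)
  Distance 6: (row=0, col=4), (row=1, col=3), (row=1, col=5), (row=2, col=2), (row=2, col=6), (row=3, col=1), (row=3, col=7), (row=4, col=0), (row=4, col=8), (row=6, col=0), (row=6, col=10)
  Distance 7: (row=0, col=3), (row=0, col=5), (row=1, col=2), (row=1, col=6), (row=2, col=1), (row=2, col=7), (row=3, col=0), (row=3, col=8), (row=4, col=9), (row=5, col=10), (row=6, col=11)
  Distance 8: (row=0, col=2), (row=0, col=6), (row=1, col=1), (row=1, col=7), (row=2, col=0), (row=2, col=8), (row=3, col=9), (row=4, col=10), (row=5, col=11)
  Distance 9: (row=0, col=1), (row=0, col=7), (row=1, col=0), (row=1, col=8), (row=2, col=9), (row=3, col=10), (row=4, col=11)
  Distance 10: (row=0, col=0), (row=0, col=8), (row=1, col=9), (row=2, col=10), (row=3, col=11)
  Distance 11: (row=0, col=9), (row=1, col=10), (row=2, col=11)
  Distance 12: (row=0, col=10), (row=1, col=11)
Total reachable: 80 (grid has 80 open cells total)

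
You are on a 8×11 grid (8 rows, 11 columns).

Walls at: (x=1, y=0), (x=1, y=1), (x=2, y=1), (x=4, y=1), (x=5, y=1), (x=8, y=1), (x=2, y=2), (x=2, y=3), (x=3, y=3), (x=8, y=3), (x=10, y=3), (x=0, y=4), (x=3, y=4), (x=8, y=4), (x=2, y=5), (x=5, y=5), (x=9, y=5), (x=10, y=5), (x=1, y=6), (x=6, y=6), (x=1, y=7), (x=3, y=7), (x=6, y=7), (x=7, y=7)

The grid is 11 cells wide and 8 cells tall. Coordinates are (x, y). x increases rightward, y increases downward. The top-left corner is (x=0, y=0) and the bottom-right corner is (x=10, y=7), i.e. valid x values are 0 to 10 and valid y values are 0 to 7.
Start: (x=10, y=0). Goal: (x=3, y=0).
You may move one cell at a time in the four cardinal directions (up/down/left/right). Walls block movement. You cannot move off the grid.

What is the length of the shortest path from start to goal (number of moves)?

Answer: Shortest path length: 7

Derivation:
BFS from (x=10, y=0) until reaching (x=3, y=0):
  Distance 0: (x=10, y=0)
  Distance 1: (x=9, y=0), (x=10, y=1)
  Distance 2: (x=8, y=0), (x=9, y=1), (x=10, y=2)
  Distance 3: (x=7, y=0), (x=9, y=2)
  Distance 4: (x=6, y=0), (x=7, y=1), (x=8, y=2), (x=9, y=3)
  Distance 5: (x=5, y=0), (x=6, y=1), (x=7, y=2), (x=9, y=4)
  Distance 6: (x=4, y=0), (x=6, y=2), (x=7, y=3), (x=10, y=4)
  Distance 7: (x=3, y=0), (x=5, y=2), (x=6, y=3), (x=7, y=4)  <- goal reached here
One shortest path (7 moves): (x=10, y=0) -> (x=9, y=0) -> (x=8, y=0) -> (x=7, y=0) -> (x=6, y=0) -> (x=5, y=0) -> (x=4, y=0) -> (x=3, y=0)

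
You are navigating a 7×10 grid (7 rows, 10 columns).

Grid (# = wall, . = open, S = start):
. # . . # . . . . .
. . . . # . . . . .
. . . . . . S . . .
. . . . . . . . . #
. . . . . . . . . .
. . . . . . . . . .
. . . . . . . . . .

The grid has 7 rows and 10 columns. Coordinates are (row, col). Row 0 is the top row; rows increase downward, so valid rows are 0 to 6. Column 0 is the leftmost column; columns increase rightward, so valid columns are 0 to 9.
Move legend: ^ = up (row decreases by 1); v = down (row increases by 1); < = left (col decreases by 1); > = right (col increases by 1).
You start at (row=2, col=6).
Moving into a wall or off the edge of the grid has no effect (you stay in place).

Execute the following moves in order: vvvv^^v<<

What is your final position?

Start: (row=2, col=6)
  v (down): (row=2, col=6) -> (row=3, col=6)
  v (down): (row=3, col=6) -> (row=4, col=6)
  v (down): (row=4, col=6) -> (row=5, col=6)
  v (down): (row=5, col=6) -> (row=6, col=6)
  ^ (up): (row=6, col=6) -> (row=5, col=6)
  ^ (up): (row=5, col=6) -> (row=4, col=6)
  v (down): (row=4, col=6) -> (row=5, col=6)
  < (left): (row=5, col=6) -> (row=5, col=5)
  < (left): (row=5, col=5) -> (row=5, col=4)
Final: (row=5, col=4)

Answer: Final position: (row=5, col=4)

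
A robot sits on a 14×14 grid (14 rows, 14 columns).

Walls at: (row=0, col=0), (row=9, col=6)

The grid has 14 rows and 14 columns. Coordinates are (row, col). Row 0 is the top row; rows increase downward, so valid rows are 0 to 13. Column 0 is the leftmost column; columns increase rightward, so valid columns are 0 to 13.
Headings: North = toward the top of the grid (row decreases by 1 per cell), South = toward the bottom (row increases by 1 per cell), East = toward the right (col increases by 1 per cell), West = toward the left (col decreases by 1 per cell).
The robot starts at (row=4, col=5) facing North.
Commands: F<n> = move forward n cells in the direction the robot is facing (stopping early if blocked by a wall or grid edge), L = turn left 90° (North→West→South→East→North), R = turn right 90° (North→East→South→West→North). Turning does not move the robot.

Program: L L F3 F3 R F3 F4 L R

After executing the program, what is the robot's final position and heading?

Answer: Final position: (row=10, col=0), facing West

Derivation:
Start: (row=4, col=5), facing North
  L: turn left, now facing West
  L: turn left, now facing South
  F3: move forward 3, now at (row=7, col=5)
  F3: move forward 3, now at (row=10, col=5)
  R: turn right, now facing West
  F3: move forward 3, now at (row=10, col=2)
  F4: move forward 2/4 (blocked), now at (row=10, col=0)
  L: turn left, now facing South
  R: turn right, now facing West
Final: (row=10, col=0), facing West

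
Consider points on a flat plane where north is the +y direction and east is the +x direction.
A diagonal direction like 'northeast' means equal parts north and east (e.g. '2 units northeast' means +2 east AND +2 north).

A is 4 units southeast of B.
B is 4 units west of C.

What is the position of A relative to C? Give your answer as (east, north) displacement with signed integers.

Place C at the origin (east=0, north=0).
  B is 4 units west of C: delta (east=-4, north=+0); B at (east=-4, north=0).
  A is 4 units southeast of B: delta (east=+4, north=-4); A at (east=0, north=-4).
Therefore A relative to C: (east=0, north=-4).

Answer: A is at (east=0, north=-4) relative to C.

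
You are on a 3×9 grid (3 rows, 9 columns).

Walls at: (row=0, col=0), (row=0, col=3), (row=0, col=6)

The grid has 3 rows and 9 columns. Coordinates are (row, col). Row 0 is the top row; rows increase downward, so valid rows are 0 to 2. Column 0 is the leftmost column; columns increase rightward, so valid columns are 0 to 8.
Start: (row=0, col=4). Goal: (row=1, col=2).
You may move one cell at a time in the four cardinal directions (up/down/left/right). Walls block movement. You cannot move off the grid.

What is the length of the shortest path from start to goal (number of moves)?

Answer: Shortest path length: 3

Derivation:
BFS from (row=0, col=4) until reaching (row=1, col=2):
  Distance 0: (row=0, col=4)
  Distance 1: (row=0, col=5), (row=1, col=4)
  Distance 2: (row=1, col=3), (row=1, col=5), (row=2, col=4)
  Distance 3: (row=1, col=2), (row=1, col=6), (row=2, col=3), (row=2, col=5)  <- goal reached here
One shortest path (3 moves): (row=0, col=4) -> (row=1, col=4) -> (row=1, col=3) -> (row=1, col=2)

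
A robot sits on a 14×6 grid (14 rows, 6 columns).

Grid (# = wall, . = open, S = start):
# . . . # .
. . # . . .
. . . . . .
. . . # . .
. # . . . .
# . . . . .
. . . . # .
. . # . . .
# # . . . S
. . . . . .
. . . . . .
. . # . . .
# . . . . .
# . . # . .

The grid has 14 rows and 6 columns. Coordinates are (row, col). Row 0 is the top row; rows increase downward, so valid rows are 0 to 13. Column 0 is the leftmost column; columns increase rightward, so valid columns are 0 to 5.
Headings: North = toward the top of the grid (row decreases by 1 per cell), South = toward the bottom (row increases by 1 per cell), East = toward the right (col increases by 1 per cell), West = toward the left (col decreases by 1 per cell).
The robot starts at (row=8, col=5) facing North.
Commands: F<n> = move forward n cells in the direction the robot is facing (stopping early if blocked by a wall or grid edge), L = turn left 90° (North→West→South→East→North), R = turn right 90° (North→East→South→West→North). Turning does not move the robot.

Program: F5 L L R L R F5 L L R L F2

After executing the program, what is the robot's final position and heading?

Answer: Final position: (row=3, col=5), facing East

Derivation:
Start: (row=8, col=5), facing North
  F5: move forward 5, now at (row=3, col=5)
  L: turn left, now facing West
  L: turn left, now facing South
  R: turn right, now facing West
  L: turn left, now facing South
  R: turn right, now facing West
  F5: move forward 1/5 (blocked), now at (row=3, col=4)
  L: turn left, now facing South
  L: turn left, now facing East
  R: turn right, now facing South
  L: turn left, now facing East
  F2: move forward 1/2 (blocked), now at (row=3, col=5)
Final: (row=3, col=5), facing East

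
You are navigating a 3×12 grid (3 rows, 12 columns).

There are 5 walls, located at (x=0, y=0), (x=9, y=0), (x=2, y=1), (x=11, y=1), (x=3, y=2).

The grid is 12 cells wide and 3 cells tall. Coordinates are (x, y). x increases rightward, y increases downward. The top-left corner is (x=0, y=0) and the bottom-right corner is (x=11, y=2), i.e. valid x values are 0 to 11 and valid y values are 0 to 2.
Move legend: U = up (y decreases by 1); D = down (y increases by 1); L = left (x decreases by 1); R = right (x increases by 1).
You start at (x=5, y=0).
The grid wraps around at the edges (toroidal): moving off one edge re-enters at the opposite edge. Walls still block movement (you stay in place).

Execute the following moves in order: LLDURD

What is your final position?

Start: (x=5, y=0)
  L (left): (x=5, y=0) -> (x=4, y=0)
  L (left): (x=4, y=0) -> (x=3, y=0)
  D (down): (x=3, y=0) -> (x=3, y=1)
  U (up): (x=3, y=1) -> (x=3, y=0)
  R (right): (x=3, y=0) -> (x=4, y=0)
  D (down): (x=4, y=0) -> (x=4, y=1)
Final: (x=4, y=1)

Answer: Final position: (x=4, y=1)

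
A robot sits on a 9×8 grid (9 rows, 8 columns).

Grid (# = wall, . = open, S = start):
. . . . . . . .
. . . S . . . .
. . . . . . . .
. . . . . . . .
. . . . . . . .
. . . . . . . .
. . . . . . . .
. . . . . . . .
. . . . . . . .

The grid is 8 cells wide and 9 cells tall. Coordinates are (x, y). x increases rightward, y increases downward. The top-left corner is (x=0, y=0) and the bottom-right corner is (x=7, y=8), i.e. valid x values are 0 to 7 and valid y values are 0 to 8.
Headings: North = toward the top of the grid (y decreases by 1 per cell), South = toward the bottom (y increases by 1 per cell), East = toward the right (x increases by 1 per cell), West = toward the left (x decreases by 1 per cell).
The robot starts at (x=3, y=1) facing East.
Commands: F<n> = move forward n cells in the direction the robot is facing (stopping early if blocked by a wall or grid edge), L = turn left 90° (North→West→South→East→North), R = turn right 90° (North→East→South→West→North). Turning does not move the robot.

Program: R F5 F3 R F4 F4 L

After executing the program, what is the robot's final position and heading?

Answer: Final position: (x=0, y=8), facing South

Derivation:
Start: (x=3, y=1), facing East
  R: turn right, now facing South
  F5: move forward 5, now at (x=3, y=6)
  F3: move forward 2/3 (blocked), now at (x=3, y=8)
  R: turn right, now facing West
  F4: move forward 3/4 (blocked), now at (x=0, y=8)
  F4: move forward 0/4 (blocked), now at (x=0, y=8)
  L: turn left, now facing South
Final: (x=0, y=8), facing South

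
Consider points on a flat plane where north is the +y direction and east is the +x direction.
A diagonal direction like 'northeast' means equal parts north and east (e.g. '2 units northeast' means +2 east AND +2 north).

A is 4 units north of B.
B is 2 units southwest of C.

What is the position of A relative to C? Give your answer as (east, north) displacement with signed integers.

Answer: A is at (east=-2, north=2) relative to C.

Derivation:
Place C at the origin (east=0, north=0).
  B is 2 units southwest of C: delta (east=-2, north=-2); B at (east=-2, north=-2).
  A is 4 units north of B: delta (east=+0, north=+4); A at (east=-2, north=2).
Therefore A relative to C: (east=-2, north=2).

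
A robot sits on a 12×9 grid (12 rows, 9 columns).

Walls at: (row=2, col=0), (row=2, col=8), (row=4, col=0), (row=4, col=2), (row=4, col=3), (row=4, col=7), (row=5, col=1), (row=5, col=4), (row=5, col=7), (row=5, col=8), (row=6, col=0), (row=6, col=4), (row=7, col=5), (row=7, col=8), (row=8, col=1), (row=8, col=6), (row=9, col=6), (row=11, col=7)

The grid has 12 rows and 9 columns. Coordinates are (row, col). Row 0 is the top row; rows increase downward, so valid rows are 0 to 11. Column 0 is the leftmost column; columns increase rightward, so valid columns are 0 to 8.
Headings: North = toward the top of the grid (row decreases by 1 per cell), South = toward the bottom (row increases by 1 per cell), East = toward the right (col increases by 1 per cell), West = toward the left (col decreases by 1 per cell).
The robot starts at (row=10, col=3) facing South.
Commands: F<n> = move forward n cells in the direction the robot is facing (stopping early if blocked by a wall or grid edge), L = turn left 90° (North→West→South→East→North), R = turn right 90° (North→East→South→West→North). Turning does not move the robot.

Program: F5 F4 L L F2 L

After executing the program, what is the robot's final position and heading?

Answer: Final position: (row=9, col=3), facing West

Derivation:
Start: (row=10, col=3), facing South
  F5: move forward 1/5 (blocked), now at (row=11, col=3)
  F4: move forward 0/4 (blocked), now at (row=11, col=3)
  L: turn left, now facing East
  L: turn left, now facing North
  F2: move forward 2, now at (row=9, col=3)
  L: turn left, now facing West
Final: (row=9, col=3), facing West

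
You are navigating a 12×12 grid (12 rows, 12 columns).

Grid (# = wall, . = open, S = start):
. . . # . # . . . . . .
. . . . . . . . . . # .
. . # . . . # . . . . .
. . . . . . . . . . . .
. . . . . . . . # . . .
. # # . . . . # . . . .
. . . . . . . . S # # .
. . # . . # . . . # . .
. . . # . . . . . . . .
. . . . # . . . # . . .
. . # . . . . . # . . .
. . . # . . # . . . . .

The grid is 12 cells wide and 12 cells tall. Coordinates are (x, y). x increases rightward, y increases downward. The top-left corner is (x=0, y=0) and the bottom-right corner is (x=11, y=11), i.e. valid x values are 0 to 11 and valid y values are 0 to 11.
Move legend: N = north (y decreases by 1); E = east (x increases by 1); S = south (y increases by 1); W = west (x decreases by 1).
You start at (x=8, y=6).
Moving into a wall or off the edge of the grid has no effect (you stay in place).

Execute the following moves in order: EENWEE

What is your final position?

Start: (x=8, y=6)
  E (east): blocked, stay at (x=8, y=6)
  E (east): blocked, stay at (x=8, y=6)
  N (north): (x=8, y=6) -> (x=8, y=5)
  W (west): blocked, stay at (x=8, y=5)
  E (east): (x=8, y=5) -> (x=9, y=5)
  E (east): (x=9, y=5) -> (x=10, y=5)
Final: (x=10, y=5)

Answer: Final position: (x=10, y=5)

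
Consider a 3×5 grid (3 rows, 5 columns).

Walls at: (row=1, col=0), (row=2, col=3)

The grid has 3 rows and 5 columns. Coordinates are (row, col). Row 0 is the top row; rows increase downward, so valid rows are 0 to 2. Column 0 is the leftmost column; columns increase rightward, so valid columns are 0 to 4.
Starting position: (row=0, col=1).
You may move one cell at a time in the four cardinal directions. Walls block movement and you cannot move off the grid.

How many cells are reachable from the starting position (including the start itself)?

BFS flood-fill from (row=0, col=1):
  Distance 0: (row=0, col=1)
  Distance 1: (row=0, col=0), (row=0, col=2), (row=1, col=1)
  Distance 2: (row=0, col=3), (row=1, col=2), (row=2, col=1)
  Distance 3: (row=0, col=4), (row=1, col=3), (row=2, col=0), (row=2, col=2)
  Distance 4: (row=1, col=4)
  Distance 5: (row=2, col=4)
Total reachable: 13 (grid has 13 open cells total)

Answer: Reachable cells: 13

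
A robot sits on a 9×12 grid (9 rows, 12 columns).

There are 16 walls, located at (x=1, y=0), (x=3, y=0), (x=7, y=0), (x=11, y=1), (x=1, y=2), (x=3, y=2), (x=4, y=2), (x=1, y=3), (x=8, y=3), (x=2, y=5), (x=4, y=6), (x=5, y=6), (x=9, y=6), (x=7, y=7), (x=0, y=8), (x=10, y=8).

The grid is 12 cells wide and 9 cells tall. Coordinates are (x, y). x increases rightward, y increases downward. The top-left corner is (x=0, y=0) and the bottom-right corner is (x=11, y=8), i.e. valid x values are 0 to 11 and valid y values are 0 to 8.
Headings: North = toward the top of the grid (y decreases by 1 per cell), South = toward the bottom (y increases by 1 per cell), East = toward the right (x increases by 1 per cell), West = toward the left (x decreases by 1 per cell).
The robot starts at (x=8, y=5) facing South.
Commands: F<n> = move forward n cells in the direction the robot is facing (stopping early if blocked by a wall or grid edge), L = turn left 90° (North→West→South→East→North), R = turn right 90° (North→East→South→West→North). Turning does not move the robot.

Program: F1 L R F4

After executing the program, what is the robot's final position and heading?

Start: (x=8, y=5), facing South
  F1: move forward 1, now at (x=8, y=6)
  L: turn left, now facing East
  R: turn right, now facing South
  F4: move forward 2/4 (blocked), now at (x=8, y=8)
Final: (x=8, y=8), facing South

Answer: Final position: (x=8, y=8), facing South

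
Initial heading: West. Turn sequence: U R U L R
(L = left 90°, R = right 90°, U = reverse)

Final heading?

Start: West
  U (U-turn (180°)) -> East
  R (right (90° clockwise)) -> South
  U (U-turn (180°)) -> North
  L (left (90° counter-clockwise)) -> West
  R (right (90° clockwise)) -> North
Final: North

Answer: Final heading: North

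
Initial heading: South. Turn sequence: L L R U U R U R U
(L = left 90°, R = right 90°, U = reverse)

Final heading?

Answer: Final heading: West

Derivation:
Start: South
  L (left (90° counter-clockwise)) -> East
  L (left (90° counter-clockwise)) -> North
  R (right (90° clockwise)) -> East
  U (U-turn (180°)) -> West
  U (U-turn (180°)) -> East
  R (right (90° clockwise)) -> South
  U (U-turn (180°)) -> North
  R (right (90° clockwise)) -> East
  U (U-turn (180°)) -> West
Final: West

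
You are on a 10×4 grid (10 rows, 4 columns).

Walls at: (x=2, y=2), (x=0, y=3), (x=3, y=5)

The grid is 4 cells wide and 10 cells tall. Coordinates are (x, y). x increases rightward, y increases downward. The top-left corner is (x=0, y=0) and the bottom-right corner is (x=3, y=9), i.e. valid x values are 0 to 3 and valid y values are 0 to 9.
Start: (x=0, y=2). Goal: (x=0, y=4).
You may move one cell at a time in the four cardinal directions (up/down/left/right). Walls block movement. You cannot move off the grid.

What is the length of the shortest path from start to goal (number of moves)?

BFS from (x=0, y=2) until reaching (x=0, y=4):
  Distance 0: (x=0, y=2)
  Distance 1: (x=0, y=1), (x=1, y=2)
  Distance 2: (x=0, y=0), (x=1, y=1), (x=1, y=3)
  Distance 3: (x=1, y=0), (x=2, y=1), (x=2, y=3), (x=1, y=4)
  Distance 4: (x=2, y=0), (x=3, y=1), (x=3, y=3), (x=0, y=4), (x=2, y=4), (x=1, y=5)  <- goal reached here
One shortest path (4 moves): (x=0, y=2) -> (x=1, y=2) -> (x=1, y=3) -> (x=1, y=4) -> (x=0, y=4)

Answer: Shortest path length: 4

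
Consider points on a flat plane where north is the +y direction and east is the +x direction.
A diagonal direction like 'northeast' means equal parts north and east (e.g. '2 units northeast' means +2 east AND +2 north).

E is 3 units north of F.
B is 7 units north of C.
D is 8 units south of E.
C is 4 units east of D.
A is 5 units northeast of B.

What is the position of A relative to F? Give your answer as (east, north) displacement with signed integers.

Place F at the origin (east=0, north=0).
  E is 3 units north of F: delta (east=+0, north=+3); E at (east=0, north=3).
  D is 8 units south of E: delta (east=+0, north=-8); D at (east=0, north=-5).
  C is 4 units east of D: delta (east=+4, north=+0); C at (east=4, north=-5).
  B is 7 units north of C: delta (east=+0, north=+7); B at (east=4, north=2).
  A is 5 units northeast of B: delta (east=+5, north=+5); A at (east=9, north=7).
Therefore A relative to F: (east=9, north=7).

Answer: A is at (east=9, north=7) relative to F.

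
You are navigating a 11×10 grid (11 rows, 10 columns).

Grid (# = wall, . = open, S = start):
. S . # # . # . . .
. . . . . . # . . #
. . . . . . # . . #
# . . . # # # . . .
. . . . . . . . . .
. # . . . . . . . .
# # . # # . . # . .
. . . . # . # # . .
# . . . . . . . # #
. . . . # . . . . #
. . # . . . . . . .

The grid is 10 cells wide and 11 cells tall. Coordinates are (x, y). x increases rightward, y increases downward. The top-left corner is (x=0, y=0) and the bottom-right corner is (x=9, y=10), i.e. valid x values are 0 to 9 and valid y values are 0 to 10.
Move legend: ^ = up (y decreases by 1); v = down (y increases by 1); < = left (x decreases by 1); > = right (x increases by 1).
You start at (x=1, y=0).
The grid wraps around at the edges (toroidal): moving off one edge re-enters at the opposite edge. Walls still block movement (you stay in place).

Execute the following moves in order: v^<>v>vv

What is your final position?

Start: (x=1, y=0)
  v (down): (x=1, y=0) -> (x=1, y=1)
  ^ (up): (x=1, y=1) -> (x=1, y=0)
  < (left): (x=1, y=0) -> (x=0, y=0)
  > (right): (x=0, y=0) -> (x=1, y=0)
  v (down): (x=1, y=0) -> (x=1, y=1)
  > (right): (x=1, y=1) -> (x=2, y=1)
  v (down): (x=2, y=1) -> (x=2, y=2)
  v (down): (x=2, y=2) -> (x=2, y=3)
Final: (x=2, y=3)

Answer: Final position: (x=2, y=3)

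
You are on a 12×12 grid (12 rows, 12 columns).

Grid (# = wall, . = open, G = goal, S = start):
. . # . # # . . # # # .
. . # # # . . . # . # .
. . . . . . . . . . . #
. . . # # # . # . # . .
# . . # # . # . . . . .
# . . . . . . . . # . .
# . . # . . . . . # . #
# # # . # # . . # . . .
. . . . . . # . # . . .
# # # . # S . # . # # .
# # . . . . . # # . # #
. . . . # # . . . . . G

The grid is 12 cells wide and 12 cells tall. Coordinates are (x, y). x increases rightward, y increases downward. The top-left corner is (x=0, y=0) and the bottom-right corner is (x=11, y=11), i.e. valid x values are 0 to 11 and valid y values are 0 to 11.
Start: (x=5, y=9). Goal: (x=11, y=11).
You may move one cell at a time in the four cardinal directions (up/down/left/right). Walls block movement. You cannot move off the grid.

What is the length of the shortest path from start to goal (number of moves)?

Answer: Shortest path length: 8

Derivation:
BFS from (x=5, y=9) until reaching (x=11, y=11):
  Distance 0: (x=5, y=9)
  Distance 1: (x=5, y=8), (x=6, y=9), (x=5, y=10)
  Distance 2: (x=4, y=8), (x=4, y=10), (x=6, y=10)
  Distance 3: (x=3, y=8), (x=3, y=10), (x=6, y=11)
  Distance 4: (x=3, y=7), (x=2, y=8), (x=3, y=9), (x=2, y=10), (x=3, y=11), (x=7, y=11)
  Distance 5: (x=1, y=8), (x=2, y=11), (x=8, y=11)
  Distance 6: (x=0, y=8), (x=1, y=11), (x=9, y=11)
  Distance 7: (x=9, y=10), (x=0, y=11), (x=10, y=11)
  Distance 8: (x=11, y=11)  <- goal reached here
One shortest path (8 moves): (x=5, y=9) -> (x=6, y=9) -> (x=6, y=10) -> (x=6, y=11) -> (x=7, y=11) -> (x=8, y=11) -> (x=9, y=11) -> (x=10, y=11) -> (x=11, y=11)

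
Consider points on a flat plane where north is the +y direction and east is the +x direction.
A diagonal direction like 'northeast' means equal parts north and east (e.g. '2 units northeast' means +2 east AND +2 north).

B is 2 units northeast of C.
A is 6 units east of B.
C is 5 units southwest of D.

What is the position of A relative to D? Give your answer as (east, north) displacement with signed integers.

Place D at the origin (east=0, north=0).
  C is 5 units southwest of D: delta (east=-5, north=-5); C at (east=-5, north=-5).
  B is 2 units northeast of C: delta (east=+2, north=+2); B at (east=-3, north=-3).
  A is 6 units east of B: delta (east=+6, north=+0); A at (east=3, north=-3).
Therefore A relative to D: (east=3, north=-3).

Answer: A is at (east=3, north=-3) relative to D.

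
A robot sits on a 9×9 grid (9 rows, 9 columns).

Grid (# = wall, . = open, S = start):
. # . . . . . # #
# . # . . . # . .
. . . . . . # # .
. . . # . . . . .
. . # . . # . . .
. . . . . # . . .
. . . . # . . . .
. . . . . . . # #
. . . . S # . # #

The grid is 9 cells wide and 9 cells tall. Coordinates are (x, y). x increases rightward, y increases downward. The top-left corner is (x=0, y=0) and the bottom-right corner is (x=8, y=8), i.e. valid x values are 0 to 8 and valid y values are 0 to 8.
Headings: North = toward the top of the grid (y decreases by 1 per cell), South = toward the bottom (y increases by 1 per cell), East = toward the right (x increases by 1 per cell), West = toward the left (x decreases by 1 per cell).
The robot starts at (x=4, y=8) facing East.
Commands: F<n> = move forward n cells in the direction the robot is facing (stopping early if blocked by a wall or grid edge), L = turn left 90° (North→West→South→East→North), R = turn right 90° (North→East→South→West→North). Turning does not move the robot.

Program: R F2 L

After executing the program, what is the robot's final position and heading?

Start: (x=4, y=8), facing East
  R: turn right, now facing South
  F2: move forward 0/2 (blocked), now at (x=4, y=8)
  L: turn left, now facing East
Final: (x=4, y=8), facing East

Answer: Final position: (x=4, y=8), facing East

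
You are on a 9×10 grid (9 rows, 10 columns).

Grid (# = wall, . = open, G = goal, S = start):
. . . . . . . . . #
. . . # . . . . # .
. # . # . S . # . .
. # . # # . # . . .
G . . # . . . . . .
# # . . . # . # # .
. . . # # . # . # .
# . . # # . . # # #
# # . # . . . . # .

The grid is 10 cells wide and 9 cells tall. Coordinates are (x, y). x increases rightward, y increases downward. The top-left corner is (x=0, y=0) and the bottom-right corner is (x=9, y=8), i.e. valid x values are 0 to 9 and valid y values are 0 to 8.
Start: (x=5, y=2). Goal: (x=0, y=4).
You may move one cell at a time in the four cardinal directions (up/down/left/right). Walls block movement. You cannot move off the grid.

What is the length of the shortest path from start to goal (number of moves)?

BFS from (x=5, y=2) until reaching (x=0, y=4):
  Distance 0: (x=5, y=2)
  Distance 1: (x=5, y=1), (x=4, y=2), (x=6, y=2), (x=5, y=3)
  Distance 2: (x=5, y=0), (x=4, y=1), (x=6, y=1), (x=5, y=4)
  Distance 3: (x=4, y=0), (x=6, y=0), (x=7, y=1), (x=4, y=4), (x=6, y=4)
  Distance 4: (x=3, y=0), (x=7, y=0), (x=7, y=4), (x=4, y=5), (x=6, y=5)
  Distance 5: (x=2, y=0), (x=8, y=0), (x=7, y=3), (x=8, y=4), (x=3, y=5)
  Distance 6: (x=1, y=0), (x=2, y=1), (x=8, y=3), (x=9, y=4), (x=2, y=5)
  Distance 7: (x=0, y=0), (x=1, y=1), (x=2, y=2), (x=8, y=2), (x=9, y=3), (x=2, y=4), (x=9, y=5), (x=2, y=6)
  Distance 8: (x=0, y=1), (x=9, y=2), (x=2, y=3), (x=1, y=4), (x=1, y=6), (x=9, y=6), (x=2, y=7)
  Distance 9: (x=9, y=1), (x=0, y=2), (x=0, y=4), (x=0, y=6), (x=1, y=7), (x=2, y=8)  <- goal reached here
One shortest path (9 moves): (x=5, y=2) -> (x=5, y=3) -> (x=5, y=4) -> (x=4, y=4) -> (x=4, y=5) -> (x=3, y=5) -> (x=2, y=5) -> (x=2, y=4) -> (x=1, y=4) -> (x=0, y=4)

Answer: Shortest path length: 9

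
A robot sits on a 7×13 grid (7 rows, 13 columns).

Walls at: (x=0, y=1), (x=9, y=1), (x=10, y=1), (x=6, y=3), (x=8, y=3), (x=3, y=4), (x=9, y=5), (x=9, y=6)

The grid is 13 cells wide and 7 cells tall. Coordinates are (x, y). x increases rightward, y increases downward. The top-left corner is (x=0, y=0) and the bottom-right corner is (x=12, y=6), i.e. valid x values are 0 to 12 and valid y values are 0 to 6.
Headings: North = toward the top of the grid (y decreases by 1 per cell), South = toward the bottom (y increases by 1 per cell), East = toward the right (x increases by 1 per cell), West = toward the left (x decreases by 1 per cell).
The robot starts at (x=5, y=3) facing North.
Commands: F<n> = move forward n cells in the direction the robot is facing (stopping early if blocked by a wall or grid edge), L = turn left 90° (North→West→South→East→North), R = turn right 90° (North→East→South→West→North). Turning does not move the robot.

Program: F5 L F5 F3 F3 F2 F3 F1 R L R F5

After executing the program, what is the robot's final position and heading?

Answer: Final position: (x=0, y=0), facing North

Derivation:
Start: (x=5, y=3), facing North
  F5: move forward 3/5 (blocked), now at (x=5, y=0)
  L: turn left, now facing West
  F5: move forward 5, now at (x=0, y=0)
  F3: move forward 0/3 (blocked), now at (x=0, y=0)
  F3: move forward 0/3 (blocked), now at (x=0, y=0)
  F2: move forward 0/2 (blocked), now at (x=0, y=0)
  F3: move forward 0/3 (blocked), now at (x=0, y=0)
  F1: move forward 0/1 (blocked), now at (x=0, y=0)
  R: turn right, now facing North
  L: turn left, now facing West
  R: turn right, now facing North
  F5: move forward 0/5 (blocked), now at (x=0, y=0)
Final: (x=0, y=0), facing North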